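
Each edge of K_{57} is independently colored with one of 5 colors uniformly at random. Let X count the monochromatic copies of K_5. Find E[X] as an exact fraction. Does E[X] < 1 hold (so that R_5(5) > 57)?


E[X] = C(57, 5) · 5^{1 − 10} = 4187106 · 5^{−9} = 4187106/1953125.
As a reduced fraction: E[X] = 4187106/1953125 ≈ 2.1437983.
Is E[X] < 1? NO.
Since E[X] ≥ 1, the first-moment bound is inconclusive at n = 57; it does NOT by itself certify R_5(5) > 57.

E[X] = 4187106/1953125 ≈ 2.1437983; E[X] ≥ 1; first-moment method inconclusive here.


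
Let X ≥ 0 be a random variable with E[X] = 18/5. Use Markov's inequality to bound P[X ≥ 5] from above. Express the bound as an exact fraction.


μ = E[X] = 18/5, a = 5.
Markov: P[X ≥ 5] ≤ μ/a = (18/5)/5 = 18/25.
Numerically: ≈ 0.7200.
(Since a = 5 > μ = 3.6000, the bound 18/25 is < 1 and informative.)

P[X ≥ 5] ≤ 18/25 ≈ 0.7200.


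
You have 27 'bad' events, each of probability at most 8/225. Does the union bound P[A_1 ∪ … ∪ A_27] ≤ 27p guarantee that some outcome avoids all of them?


Union bound: P[∪_{i=1}^{27} A_i] ≤ Σ_i P[A_i] ≤ 27·p = 27·(8/225) = 24/25.
Numerically: 24/25 ≈ 0.960.
Is 24/25 < 1? YES.
Since P[∪ A_i] ≤ 24/25 < 1, the complement has P[∩ A_i^c] ≥ 1 − 24/25 = 1/25 > 0, so some outcome avoids every A_i.

27·p = 24/25 ≈ 0.960; existence CERTIFIED by the union bound.


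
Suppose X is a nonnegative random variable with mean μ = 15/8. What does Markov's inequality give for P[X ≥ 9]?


μ = E[X] = 15/8, a = 9.
Markov: P[X ≥ 9] ≤ μ/a = (15/8)/9 = 5/24.
Numerically: ≈ 0.208.
(Since a = 9 > μ = 1.875, the bound 5/24 is < 1 and informative.)

P[X ≥ 9] ≤ 5/24 ≈ 0.208.


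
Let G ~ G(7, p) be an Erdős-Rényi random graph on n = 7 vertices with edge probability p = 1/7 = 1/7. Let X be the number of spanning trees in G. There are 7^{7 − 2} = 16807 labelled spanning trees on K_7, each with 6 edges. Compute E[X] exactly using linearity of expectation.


K_7 has 7^{7 − 2} = 16807 labelled spanning trees.
For each such spanning tree H, let X_H = 1 if all 6 edges of H are present in G. Then P[X_H = 1] = p^{6} = (1/7)^{6} = 1/117649.
Summing the indicators: E[X] = Σ_H E[X_H] = 16807 · p^{6} = 16807 · 1/117649 = 1/7.
Numerically: E[X] ≈ 0.142857.

E[X] = 16807 · (1/7)^{6} = 1/7 ≈ 0.142857.


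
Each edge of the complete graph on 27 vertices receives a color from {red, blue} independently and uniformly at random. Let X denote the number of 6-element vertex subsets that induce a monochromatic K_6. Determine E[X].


Let X = Σ_S X_S over the C(27, 6) = 296010 subsets S of size 6, where X_S = 1 if the K_6 on S is monochromatic.
For a fixed S, the K_6 on S has C(6, 2) = 15 edges. P[all 15 edges red] = (1/2)^15, and likewise for blue, so P[monochromatic] = 2·(1/2)^15 = 2^{1 − 15} = 1/16384.
By linearity: E[X] = C(27, 6) · 2^{1 − 15} = 296010 · 1/16384 = 148005/8192.
Numerically: E[X] ≈ 18.06702.

E[X] = C(27,6)·2^(1−C(6,2)) = 148005/8192 ≈ 18.06702.


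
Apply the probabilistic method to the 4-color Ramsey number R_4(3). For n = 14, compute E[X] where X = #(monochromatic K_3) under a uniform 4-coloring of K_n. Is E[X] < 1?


E[X] = C(14, 3) · 4^{1 − 3} = 364 · 4^{−2} = 364/16.
As a reduced fraction: E[X] = 91/4 ≈ 22.750.
Is E[X] < 1? NO.
Since E[X] ≥ 1, the first-moment bound is inconclusive at n = 14; it does NOT by itself certify R_4(3) > 14.

E[X] = 91/4 ≈ 22.750; E[X] ≥ 1; first-moment method inconclusive here.


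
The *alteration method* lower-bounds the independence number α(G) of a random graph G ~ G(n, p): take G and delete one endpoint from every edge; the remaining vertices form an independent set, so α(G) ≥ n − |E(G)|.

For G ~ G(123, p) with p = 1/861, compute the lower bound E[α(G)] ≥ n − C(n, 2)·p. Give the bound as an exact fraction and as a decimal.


E[|E(G)|] = C(123, 2)·p = 7503 · (1/861) = 61/7.
E[α(G)] ≥ n − E[|E(G)|] = 123 − 61/7 = 800/7.
Numerically: ≈ 114.28571.
(This is only a lower bound; the true E[α(G)] may be larger.)

E[α(G)] ≥ 800/7 ≈ 114.28571.


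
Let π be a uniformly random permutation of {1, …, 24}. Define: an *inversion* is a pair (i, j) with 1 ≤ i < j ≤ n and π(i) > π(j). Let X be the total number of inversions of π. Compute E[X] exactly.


Write X = Σ X_I over the C(24, 2) = 276 pairs i < j, with X_I the indicator of one inversion.
There are 276 indicators.
For each fixed pair i < j, the values π(i) and π(j) are two distinct elements of {1, …, 24} in uniformly random order; by symmetry P[π(i) > π(j)] = 1/2.
By linearity: E[X] = 276 · (1/2) = C(24, 2) · (1/2) = 276/2 = 138 ≈ 138.00000.

E[X] = 138 = 138.00000.


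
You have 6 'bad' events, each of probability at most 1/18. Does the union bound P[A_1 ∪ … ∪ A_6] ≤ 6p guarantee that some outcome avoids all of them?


Union bound: P[∪_{i=1}^{6} A_i] ≤ Σ_i P[A_i] ≤ 6·p = 6·(1/18) = 1/3.
Numerically: 1/3 ≈ 0.333333.
Is 1/3 < 1? YES.
Since P[∪ A_i] ≤ 1/3 < 1, the complement has P[∩ A_i^c] ≥ 1 − 1/3 = 2/3 > 0, so some outcome avoids every A_i.

6·p = 1/3 ≈ 0.333333; existence CERTIFIED by the union bound.


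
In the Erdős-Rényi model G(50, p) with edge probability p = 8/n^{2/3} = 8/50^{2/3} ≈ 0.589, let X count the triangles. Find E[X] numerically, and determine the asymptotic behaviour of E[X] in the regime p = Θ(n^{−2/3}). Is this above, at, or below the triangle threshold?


Number of potential triangles: C(50, 3) = 19600.
Each occurs with probability p³ ≈ (0.589)³ ≈ 2.04800e-01.
By linearity: E[X] = C(50, 3)·p³ ≈ 19600 · 2.04800e-01 ≈ 4014.080.
Since α = 2/3 < 1, p = c/n^{2/3} ≫ 1/n is above the triangle threshold p ~ 1/n. Asymptotically E[X] ~ (c³/6)·n^{3(1−α)} = (8³/6)·n^{1} → ∞; triangles are abundant w.h.p.

E[X] ≈ 4014.080; in regime p = Θ(1/n^{2/3}) E[X] diverges (above the triangle threshold p ~ 1/n).


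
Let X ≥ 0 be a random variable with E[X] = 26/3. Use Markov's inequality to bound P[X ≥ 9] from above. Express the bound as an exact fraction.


μ = E[X] = 26/3, a = 9.
Markov: P[X ≥ 9] ≤ μ/a = (26/3)/9 = 26/27.
Numerically: ≈ 0.9630.
(Since a = 9 > μ = 8.6667, the bound 26/27 is < 1 and informative.)

P[X ≥ 9] ≤ 26/27 ≈ 0.9630.


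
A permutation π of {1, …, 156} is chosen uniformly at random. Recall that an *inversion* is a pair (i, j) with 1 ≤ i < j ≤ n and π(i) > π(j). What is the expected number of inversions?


Write X = Σ X_I over the C(156, 2) = 12090 pairs i < j, with X_I the indicator of one inversion.
There are 12090 indicators.
For each fixed pair i < j, the values π(i) and π(j) are two distinct elements of {1, …, 156} in uniformly random order; by symmetry P[π(i) > π(j)] = 1/2.
By linearity: E[X] = 12090 · (1/2) = C(156, 2) · (1/2) = 12090/2 = 6045 ≈ 6045.000000.

E[X] = 6045 = 6045.000000.


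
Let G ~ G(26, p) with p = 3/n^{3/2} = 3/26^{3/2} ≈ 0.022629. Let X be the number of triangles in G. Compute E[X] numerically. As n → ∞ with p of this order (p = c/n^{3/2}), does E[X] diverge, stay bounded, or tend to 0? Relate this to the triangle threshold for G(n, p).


Number of potential triangles: C(26, 3) = 2600.
Each occurs with probability p³ ≈ (0.022629)³ ≈ 1.1587339e-05.
By linearity: E[X] = C(26, 3)·p³ ≈ 2600 · 1.1587339e-05 ≈ 0.03013.
Since α = 3/2 > 1, p = c/n^{3/2} = o(1/n) is below the triangle threshold p ~ 1/n. Asymptotically E[X] ~ (c³/6)·n^{3(1−α)} = (3³/6)·n^{-1.5} → 0, so by Markov's inequality G has no triangles w.h.p.

E[X] ≈ 0.03013; in regime p = Θ(1/n^{3/2}) E[X] tends to 0 (below the triangle threshold p ~ 1/n).


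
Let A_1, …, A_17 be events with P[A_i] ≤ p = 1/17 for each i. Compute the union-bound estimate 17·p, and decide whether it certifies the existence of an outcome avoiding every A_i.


Union bound: P[∪_{i=1}^{17} A_i] ≤ Σ_i P[A_i] ≤ 17·p = 17·(1/17) = 1.
Numerically: 1 ≈ 1.0000.
Is 1 < 1? NO.
Since the bound 1 is ≥ 1, the union bound is uninformative here; it does NOT by itself certify existence.

17·p = 1 ≈ 1.0000; existence NOT certified by the union bound.


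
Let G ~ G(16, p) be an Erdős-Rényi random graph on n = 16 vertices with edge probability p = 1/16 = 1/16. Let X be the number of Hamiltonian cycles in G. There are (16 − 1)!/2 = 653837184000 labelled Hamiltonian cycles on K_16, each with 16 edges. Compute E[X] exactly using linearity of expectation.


K_16 has (16 − 1)!/2 = 653837184000 labelled Hamiltonian cycles.
For each such Hamiltonian cycle H, let X_H = 1 if all 16 edges of H are present in G. Then P[X_H = 1] = p^{16} = (1/16)^{16} = 1/18446744073709551616.
Summing the indicators: E[X] = Σ_H E[X_H] = 653837184000 · p^{16} = 653837184000 · 1/18446744073709551616 = 638512875/18014398509481984.
Numerically: E[X] ≈ 3.54e-08.

E[X] = 653837184000 · (1/16)^{16} = 638512875/18014398509481984 ≈ 3.54e-08.


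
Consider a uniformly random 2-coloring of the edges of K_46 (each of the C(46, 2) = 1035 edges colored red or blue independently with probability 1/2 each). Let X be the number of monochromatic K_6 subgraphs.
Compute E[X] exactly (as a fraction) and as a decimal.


Let X = Σ_S X_S over the C(46, 6) = 9366819 subsets S of size 6, where X_S = 1 if the K_6 on S is monochromatic.
For a fixed S, the K_6 on S has C(6, 2) = 15 edges. P[all 15 edges red] = (1/2)^15, and likewise for blue, so P[monochromatic] = 2·(1/2)^15 = 2^{1 − 15} = 1/16384.
By linearity: E[X] = C(46, 6) · 2^{1 − 15} = 9366819 · 1/16384 = 9366819/16384.
Numerically: E[X] ≈ 571.705.

E[X] = C(46,6)·2^(1−C(6,2)) = 9366819/16384 ≈ 571.705.


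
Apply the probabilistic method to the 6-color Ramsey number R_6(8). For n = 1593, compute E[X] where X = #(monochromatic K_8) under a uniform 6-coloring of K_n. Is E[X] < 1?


E[X] = C(1593, 8) · 6^{1 − 28} = 1010555394551193970323 · 6^{−27} = 1010555394551193970323/1023490369077469249536.
As a reduced fraction: E[X] = 37427977575970147049/37907050706572935168 ≈ 0.987.
Is E[X] < 1? YES.
Since E[X] < 1, there exists a 6-coloring of K_{1593} with no monochromatic K_8; hence R_6(8) > 1593.

E[X] = 37427977575970147049/37907050706572935168 ≈ 0.987; E[X] < 1, so R_6(8) > 1593.


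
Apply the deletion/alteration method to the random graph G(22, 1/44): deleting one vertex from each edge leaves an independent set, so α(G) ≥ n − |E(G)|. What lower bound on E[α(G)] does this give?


E[|E(G)|] = C(22, 2)·p = 231 · (1/44) = 21/4.
E[α(G)] ≥ n − E[|E(G)|] = 22 − 21/4 = 67/4.
Numerically: ≈ 16.750.
(This is only a lower bound; the true E[α(G)] may be larger.)

E[α(G)] ≥ 67/4 ≈ 16.750.


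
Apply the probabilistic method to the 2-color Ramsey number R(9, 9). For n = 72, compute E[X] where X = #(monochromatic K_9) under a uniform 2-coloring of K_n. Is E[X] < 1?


E[X] = C(72, 9) · 2^{1 − 36} = 85113005120 · 2^{−35} = 85113005120/34359738368.
As a reduced fraction: E[X] = 1329890705/536870912 ≈ 2.477.
Is E[X] < 1? NO.
Since E[X] ≥ 1, the first-moment bound is inconclusive at n = 72; it does NOT by itself certify R(9, 9) > 72.

E[X] = 1329890705/536870912 ≈ 2.477; E[X] ≥ 1; first-moment method inconclusive here.


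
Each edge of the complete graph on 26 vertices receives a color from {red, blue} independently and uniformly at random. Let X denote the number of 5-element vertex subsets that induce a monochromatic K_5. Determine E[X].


Let X = Σ_S X_S over the C(26, 5) = 65780 subsets S of size 5, where X_S = 1 if the K_5 on S is monochromatic.
For a fixed S, the K_5 on S has C(5, 2) = 10 edges. P[all 10 edges red] = (1/2)^10, and likewise for blue, so P[monochromatic] = 2·(1/2)^10 = 2^{1 − 10} = 1/512.
Summing: E[X] = C(26, 5) · 2^{1 − 10} = 65780 · 1/512 = 16445/128.
Numerically: E[X] ≈ 128.4766.

E[X] = C(26,5)·2^(1−C(5,2)) = 16445/128 ≈ 128.4766.


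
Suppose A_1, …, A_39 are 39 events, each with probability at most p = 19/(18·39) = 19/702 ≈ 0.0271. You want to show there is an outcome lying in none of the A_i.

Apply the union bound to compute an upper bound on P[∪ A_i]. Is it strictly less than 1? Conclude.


Union bound: P[∪_{i=1}^{39} A_i] ≤ Σ_i P[A_i] ≤ 39·p = 39·(19/702) = 19/18.
Numerically: 19/18 ≈ 1.0556.
Is 19/18 < 1? NO.
Since the bound 19/18 is ≥ 1, the union bound is uninformative here; it does NOT by itself certify existence.

39·p = 19/18 ≈ 1.0556; existence NOT certified by the union bound.


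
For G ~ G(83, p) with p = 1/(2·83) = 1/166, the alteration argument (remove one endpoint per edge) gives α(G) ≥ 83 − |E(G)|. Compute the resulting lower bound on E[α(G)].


E[|E(G)|] = C(83, 2)·p = 3403 · (1/166) = 41/2.
E[α(G)] ≥ n − E[|E(G)|] = 83 − 41/2 = 125/2.
Numerically: ≈ 62.500000.
(This is only a lower bound; the true E[α(G)] may be larger.)

E[α(G)] ≥ 125/2 ≈ 62.500000.


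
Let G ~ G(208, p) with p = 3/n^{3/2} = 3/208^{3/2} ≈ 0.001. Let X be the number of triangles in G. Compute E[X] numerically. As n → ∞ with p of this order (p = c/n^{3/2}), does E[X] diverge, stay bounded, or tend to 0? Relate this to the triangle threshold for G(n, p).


Number of potential triangles: C(208, 3) = 1478256.
Each occurs with probability p³ ≈ (0.001)³ ≈ 1.000181e-09.
By linearity: E[X] = C(208, 3)·p³ ≈ 1478256 · 1.000181e-09 ≈ 0.0015.
Since α = 3/2 > 1, p = c/n^{3/2} = o(1/n) is below the triangle threshold p ~ 1/n. Asymptotically E[X] ~ (c³/6)·n^{3(1−α)} = (3³/6)·n^{-1.5} → 0, so by Markov's inequality G has no triangles w.h.p.

E[X] ≈ 0.0015; in regime p = Θ(1/n^{3/2}) E[X] tends to 0 (below the triangle threshold p ~ 1/n).


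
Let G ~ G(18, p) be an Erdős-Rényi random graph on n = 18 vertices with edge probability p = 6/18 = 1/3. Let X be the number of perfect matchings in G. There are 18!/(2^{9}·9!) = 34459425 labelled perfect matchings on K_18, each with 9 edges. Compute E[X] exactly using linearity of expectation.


K_18 has 18!/(2^{9}·9!) = 34459425 labelled perfect matchings.
For each such perfect matching H, let X_H = 1 if all 9 edges of H are present in G. Then P[X_H = 1] = p^{9} = (1/3)^{9} = 1/19683.
By linearity: E[X] = Σ_H E[X_H] = 34459425 · p^{9} = 34459425 · 1/19683 = 425425/243.
Numerically: E[X] ≈ 1.75e+03.

E[X] = 34459425 · (1/3)^{9} = 425425/243 ≈ 1.75e+03.


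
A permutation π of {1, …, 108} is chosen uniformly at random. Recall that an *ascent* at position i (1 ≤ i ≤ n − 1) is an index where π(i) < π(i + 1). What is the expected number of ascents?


Write X = Σ X_I over i = 1, …, 107, with X_I the indicator of one ascent.
There are 107 indicators.
For each fixed i, the pair (π(i), π(i+1)) is a uniformly random ordered pair of distinct values from {1, …, 108}; by symmetry P[π(i) < π(i+1)] = 1/2.
By linearity: E[X] = 107 · (1/2) = (108 − 1) · (1/2) = 107/2 ≈ 53.500000.

E[X] = 107/2 = 53.500000.


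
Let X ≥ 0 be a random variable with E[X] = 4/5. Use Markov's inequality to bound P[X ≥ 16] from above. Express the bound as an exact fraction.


μ = E[X] = 4/5, a = 16.
Markov: P[X ≥ 16] ≤ μ/a = (4/5)/16 = 1/20.
Numerically: ≈ 0.0500.
(Since a = 16 > μ = 0.8000, the bound 1/20 is < 1 and informative.)

P[X ≥ 16] ≤ 1/20 ≈ 0.0500.


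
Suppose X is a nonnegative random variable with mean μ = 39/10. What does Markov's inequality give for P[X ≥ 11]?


μ = E[X] = 39/10, a = 11.
Markov: P[X ≥ 11] ≤ μ/a = (39/10)/11 = 39/110.
Numerically: ≈ 0.355.
(Since a = 11 > μ = 3.900, the bound 39/110 is < 1 and informative.)

P[X ≥ 11] ≤ 39/110 ≈ 0.355.


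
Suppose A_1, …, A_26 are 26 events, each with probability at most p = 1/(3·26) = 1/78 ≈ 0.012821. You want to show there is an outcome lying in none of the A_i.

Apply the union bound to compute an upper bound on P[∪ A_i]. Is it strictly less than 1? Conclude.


Union bound: P[∪_{i=1}^{26} A_i] ≤ Σ_i P[A_i] ≤ 26·p = 26·(1/78) = 1/3.
Numerically: 1/3 ≈ 0.333333.
Is 1/3 < 1? YES.
Since P[∪ A_i] ≤ 1/3 < 1, the complement has P[∩ A_i^c] ≥ 1 − 1/3 = 2/3 > 0, so some outcome avoids every A_i.

26·p = 1/3 ≈ 0.333333; existence CERTIFIED by the union bound.


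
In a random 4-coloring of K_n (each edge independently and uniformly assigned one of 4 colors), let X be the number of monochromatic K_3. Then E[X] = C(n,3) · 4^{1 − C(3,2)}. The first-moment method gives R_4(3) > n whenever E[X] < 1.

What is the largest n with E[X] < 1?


We need C(n, 3) · 4^{1 − 3} < 1, i.e. C(n, 3) < 4^{3 − 1} = 16.
Check values of n near the boundary:
  n = 3: C(3, 3) = 1; 1 < 16? YES
  n = 4: C(4, 3) = 4; 4 < 16? YES
  n = 5: C(5, 3) = 10; 10 < 16? YES
  n = 6: C(6, 3) = 20; 20 < 16? NO
  n = 7: C(7, 3) = 35; 35 < 16? NO
  n = 8: C(8, 3) = 56; 56 < 16? NO
The largest n with C(n, 3) < 16 is n = 5 (where E[X] = 5/8 ≈ 0.625000). Hence R_4(3) > 5, i.e. R_4(3) ≥ 6.

Largest n = 5; hence R_4(3) > 5.


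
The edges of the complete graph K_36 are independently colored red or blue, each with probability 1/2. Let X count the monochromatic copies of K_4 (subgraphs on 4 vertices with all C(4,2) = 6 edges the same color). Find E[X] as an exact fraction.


Let X = Σ_S X_S over the C(36, 4) = 58905 subsets S of size 4, where X_S = 1 if the K_4 on S is monochromatic.
For a fixed S, the K_4 on S has C(4, 2) = 6 edges. P[all 6 edges red] = (1/2)^6, and likewise for blue, so P[monochromatic] = 2·(1/2)^6 = 2^{1 − 6} = 1/32.
By linearity of expectation: E[X] = C(36, 4) · 2^{1 − 6} = 58905 · 1/32 = 58905/32.
Numerically: E[X] ≈ 1840.781250.

E[X] = C(36,4)·2^(1−C(4,2)) = 58905/32 ≈ 1840.781250.


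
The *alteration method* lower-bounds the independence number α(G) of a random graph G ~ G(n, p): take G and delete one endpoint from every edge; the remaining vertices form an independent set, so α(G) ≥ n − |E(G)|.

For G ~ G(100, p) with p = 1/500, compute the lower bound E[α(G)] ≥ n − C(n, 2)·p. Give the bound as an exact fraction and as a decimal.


E[|E(G)|] = C(100, 2)·p = 4950 · (1/500) = 99/10.
E[α(G)] ≥ n − E[|E(G)|] = 100 − 99/10 = 901/10.
Numerically: ≈ 90.100000.
(This is only a lower bound; the true E[α(G)] may be larger.)

E[α(G)] ≥ 901/10 ≈ 90.100000.


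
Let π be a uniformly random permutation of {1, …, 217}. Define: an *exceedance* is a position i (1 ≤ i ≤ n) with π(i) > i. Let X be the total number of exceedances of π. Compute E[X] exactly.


Write X = Σ_{i=1}^{217} X_i, where X_i = 1_{π(i) > i}.
For each fixed i, π(i) is uniform over {1, …, 217} (marginal of a uniform permutation), so P[π(i) > i] = (n − i)/n. Summing: Σ_{i=1}^{217} (n − i)/n = (0 + 1 + … + 216)/217 = 217(217 − 1)/(2·217) = (217 − 1)/2.
Hence E[X] = Σ_{i=1}^{217} (217 − i)/217 = 108 ≈ 108.000.

E[X] = 108 = 108.000.


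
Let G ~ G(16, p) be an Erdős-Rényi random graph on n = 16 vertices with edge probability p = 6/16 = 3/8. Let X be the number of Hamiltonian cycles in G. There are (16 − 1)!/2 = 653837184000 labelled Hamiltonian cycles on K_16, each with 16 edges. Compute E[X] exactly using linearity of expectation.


K_16 has (16 − 1)!/2 = 653837184000 labelled Hamiltonian cycles.
For each such Hamiltonian cycle H, let X_H = 1 if all 16 edges of H are present in G. Then P[X_H = 1] = p^{16} = (3/8)^{16} = 43046721/281474976710656.
By linearity of expectation: E[X] = Σ_H E[X_H] = 653837184000 · p^{16} = 653837184000 · 43046721/281474976710656 = 27485885585032875/274877906944.
Numerically: E[X] ≈ 99993.1.

E[X] = 653837184000 · (3/8)^{16} = 27485885585032875/274877906944 ≈ 99993.1.


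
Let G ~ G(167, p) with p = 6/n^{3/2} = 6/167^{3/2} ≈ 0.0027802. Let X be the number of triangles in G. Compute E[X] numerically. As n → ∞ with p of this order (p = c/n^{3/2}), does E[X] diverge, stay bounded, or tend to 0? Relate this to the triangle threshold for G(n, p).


Number of potential triangles: C(167, 3) = 762355.
Each occurs with probability p³ ≈ (0.0027802)³ ≈ 2.14896643e-08.
By linearity: E[X] = C(167, 3)·p³ ≈ 762355 · 2.14896643e-08 ≈ 0.016383.
Since α = 3/2 > 1, p = c/n^{3/2} = o(1/n) is below the triangle threshold p ~ 1/n. Asymptotically E[X] ~ (c³/6)·n^{3(1−α)} = (6³/6)·n^{-1.5} → 0, so by Markov's inequality G has no triangles w.h.p.

E[X] ≈ 0.016383; in regime p = Θ(1/n^{3/2}) E[X] tends to 0 (below the triangle threshold p ~ 1/n).


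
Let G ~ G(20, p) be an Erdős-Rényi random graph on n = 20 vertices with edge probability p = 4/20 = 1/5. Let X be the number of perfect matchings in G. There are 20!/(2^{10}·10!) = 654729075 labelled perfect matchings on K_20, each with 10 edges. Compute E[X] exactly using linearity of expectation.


K_20 has 20!/(2^{10}·10!) = 654729075 labelled perfect matchings.
For each such perfect matching H, let X_H = 1 if all 10 edges of H are present in G. Then P[X_H = 1] = p^{10} = (1/5)^{10} = 1/9765625.
Summing the indicators: E[X] = Σ_H E[X_H] = 654729075 · p^{10} = 654729075 · 1/9765625 = 26189163/390625.
Numerically: E[X] ≈ 67.

E[X] = 654729075 · (1/5)^{10} = 26189163/390625 ≈ 67.


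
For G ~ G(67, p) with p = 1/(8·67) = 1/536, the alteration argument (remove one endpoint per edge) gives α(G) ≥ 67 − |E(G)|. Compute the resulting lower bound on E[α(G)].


E[|E(G)|] = C(67, 2)·p = 2211 · (1/536) = 33/8.
E[α(G)] ≥ n − E[|E(G)|] = 67 − 33/8 = 503/8.
Numerically: ≈ 62.875.
(This is only a lower bound; the true E[α(G)] may be larger.)

E[α(G)] ≥ 503/8 ≈ 62.875.


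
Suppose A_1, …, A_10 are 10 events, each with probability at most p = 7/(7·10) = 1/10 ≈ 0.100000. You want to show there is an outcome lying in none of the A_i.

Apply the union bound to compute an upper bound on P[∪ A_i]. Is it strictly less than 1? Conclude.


Union bound: P[∪_{i=1}^{10} A_i] ≤ Σ_i P[A_i] ≤ 10·p = 10·(1/10) = 1.
Numerically: 1 ≈ 1.000000.
Is 1 < 1? NO.
Since the bound 1 is ≥ 1, the union bound is uninformative here; it does NOT by itself certify existence.

10·p = 1 ≈ 1.000000; existence NOT certified by the union bound.


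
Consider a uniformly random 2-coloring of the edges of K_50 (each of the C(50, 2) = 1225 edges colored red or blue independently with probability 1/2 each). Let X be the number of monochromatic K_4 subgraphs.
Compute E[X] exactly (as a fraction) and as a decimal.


Let X = Σ_S X_S over the C(50, 4) = 230300 subsets S of size 4, where X_S = 1 if the K_4 on S is monochromatic.
For a fixed S, the K_4 on S has C(4, 2) = 6 edges. P[all 6 edges red] = (1/2)^6, and likewise for blue, so P[monochromatic] = 2·(1/2)^6 = 2^{1 − 6} = 1/32.
By linearity: E[X] = C(50, 4) · 2^{1 − 6} = 230300 · 1/32 = 57575/8.
Numerically: E[X] ≈ 7196.875.

E[X] = C(50,4)·2^(1−C(4,2)) = 57575/8 ≈ 7196.875.


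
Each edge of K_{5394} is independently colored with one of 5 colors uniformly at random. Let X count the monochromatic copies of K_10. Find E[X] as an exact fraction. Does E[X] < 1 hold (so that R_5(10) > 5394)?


E[X] = C(5394, 10) · 5^{1 − 45} = 5697982524930156243149785372878 · 5^{−44} = 5697982524930156243149785372878/5684341886080801486968994140625.
As a reduced fraction: E[X] = 5697982524930156243149785372878/5684341886080801486968994140625 ≈ 1.0024.
Is E[X] < 1? NO.
Since E[X] ≥ 1, the first-moment bound is inconclusive at n = 5394; it does NOT by itself certify R_5(10) > 5394.

E[X] = 5697982524930156243149785372878/5684341886080801486968994140625 ≈ 1.0024; E[X] ≥ 1; first-moment method inconclusive here.


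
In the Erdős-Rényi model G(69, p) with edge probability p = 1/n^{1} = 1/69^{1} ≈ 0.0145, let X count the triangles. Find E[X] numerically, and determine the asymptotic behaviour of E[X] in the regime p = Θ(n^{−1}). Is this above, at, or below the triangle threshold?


Number of potential triangles: C(69, 3) = 52394.
Each occurs with probability p³ ≈ (0.0145)³ ≈ 3.04406e-06.
By linearity: E[X] = C(69, 3)·p³ ≈ 52394 · 3.04406e-06 ≈ 0.159.
Here α = 1, so p = 1/n is exactly at the triangle threshold p ~ 1/n. Asymptotically E[X] → c³/6 = 1³/6 = 1/6 ≈ 0.167, a bounded constant. In this regime the triangle count is asymptotically Poisson(c³/6).

E[X] ≈ 0.159; in regime p = Θ(1/n^{1}) E[X] stays bounded (at the triangle threshold p ~ 1/n).


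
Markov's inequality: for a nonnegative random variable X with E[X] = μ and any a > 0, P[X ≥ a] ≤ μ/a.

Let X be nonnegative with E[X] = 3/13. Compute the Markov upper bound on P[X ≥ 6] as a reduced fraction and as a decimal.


μ = E[X] = 3/13, a = 6.
Markov: P[X ≥ 6] ≤ μ/a = (3/13)/6 = 1/26.
Numerically: ≈ 0.038.
(Since a = 6 > μ = 0.231, the bound 1/26 is < 1 and informative.)

P[X ≥ 6] ≤ 1/26 ≈ 0.038.


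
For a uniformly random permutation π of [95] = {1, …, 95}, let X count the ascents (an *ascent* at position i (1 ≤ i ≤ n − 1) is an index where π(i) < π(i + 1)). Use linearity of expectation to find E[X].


Write X = Σ X_I over i = 1, …, 94, with X_I the indicator of one ascent.
There are 94 indicators.
For each fixed i, the pair (π(i), π(i+1)) is a uniformly random ordered pair of distinct values from {1, …, 95}; by symmetry P[π(i) < π(i+1)] = 1/2.
By linearity: E[X] = 94 · (1/2) = (95 − 1) · (1/2) = 47 ≈ 47.000000.

E[X] = 47 = 47.000000.


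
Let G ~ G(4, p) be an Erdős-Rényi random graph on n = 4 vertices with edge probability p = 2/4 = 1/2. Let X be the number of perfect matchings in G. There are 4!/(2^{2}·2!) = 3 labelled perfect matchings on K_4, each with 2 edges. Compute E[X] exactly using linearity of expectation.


K_4 has 4!/(2^{2}·2!) = 3 labelled perfect matchings.
For each such perfect matching H, let X_H = 1 if all 2 edges of H are present in G. Then P[X_H = 1] = p^{2} = (1/2)^{2} = 1/4.
By linearity: E[X] = Σ_H E[X_H] = 3 · p^{2} = 3 · 1/4 = 3/4.
Numerically: E[X] ≈ 0.75.

E[X] = 3 · (1/2)^{2} = 3/4 ≈ 0.75.


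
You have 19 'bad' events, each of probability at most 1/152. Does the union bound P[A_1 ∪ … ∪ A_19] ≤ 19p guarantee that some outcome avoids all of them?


Union bound: P[∪_{i=1}^{19} A_i] ≤ Σ_i P[A_i] ≤ 19·p = 19·(1/152) = 1/8.
Numerically: 1/8 ≈ 0.125000.
Is 1/8 < 1? YES.
Since P[∪ A_i] ≤ 1/8 < 1, the complement has P[∩ A_i^c] ≥ 1 − 1/8 = 7/8 > 0, so some outcome avoids every A_i.

19·p = 1/8 ≈ 0.125000; existence CERTIFIED by the union bound.


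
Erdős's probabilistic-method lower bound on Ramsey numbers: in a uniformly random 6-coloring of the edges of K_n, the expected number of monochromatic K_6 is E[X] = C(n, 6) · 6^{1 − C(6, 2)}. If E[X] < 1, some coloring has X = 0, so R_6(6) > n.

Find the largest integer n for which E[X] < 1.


We need C(n, 6) · 6^{1 − 15} < 1, i.e. C(n, 6) < 6^{15 − 1} = 78364164096.
Check values of n near the boundary:
  n = 192: C(192, 6) = 64300886496; 64300886496 < 78364164096? YES
  n = 193: C(193, 6) = 66364016544; 66364016544 < 78364164096? YES
  n = 194: C(194, 6) = 68482017072; 68482017072 < 78364164096? YES
  n = 195: C(195, 6) = 70656049360; 70656049360 < 78364164096? YES
  n = 196: C(196, 6) = 72887293024; 72887293024 < 78364164096? YES
  n = 197: C(197, 6) = 75176946208; 75176946208 < 78364164096? YES
  n = 198: C(198, 6) = 77526225777; 77526225777 < 78364164096? YES
  n = 199: C(199, 6) = 79936367511; 79936367511 < 78364164096? NO
The largest n with C(n, 6) < 78364164096 is n = 198 (where E[X] = 25842075259/26121388032 ≈ 0.989). Hence R_6(6) > 198, i.e. R_6(6) ≥ 199.

Largest n = 198; hence R_6(6) > 198.


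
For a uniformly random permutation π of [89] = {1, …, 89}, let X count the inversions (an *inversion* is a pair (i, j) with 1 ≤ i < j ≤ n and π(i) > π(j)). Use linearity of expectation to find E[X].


Write X = Σ X_I over the C(89, 2) = 3916 pairs i < j, with X_I the indicator of one inversion.
There are 3916 indicators.
For each fixed pair i < j, the values π(i) and π(j) are two distinct elements of {1, …, 89} in uniformly random order; by symmetry P[π(i) > π(j)] = 1/2.
By linearity: E[X] = 3916 · (1/2) = C(89, 2) · (1/2) = 3916/2 = 1958 ≈ 1958.000000.

E[X] = 1958 = 1958.000000.


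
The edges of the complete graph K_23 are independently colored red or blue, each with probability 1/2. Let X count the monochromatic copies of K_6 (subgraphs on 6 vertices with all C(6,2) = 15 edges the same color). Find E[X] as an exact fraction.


Let X = Σ_S X_S over the C(23, 6) = 100947 subsets S of size 6, where X_S = 1 if the K_6 on S is monochromatic.
For a fixed S, the K_6 on S has C(6, 2) = 15 edges. P[all 15 edges red] = (1/2)^15, and likewise for blue, so P[monochromatic] = 2·(1/2)^15 = 2^{1 − 15} = 1/16384.
By linearity: E[X] = C(23, 6) · 2^{1 − 15} = 100947 · 1/16384 = 100947/16384.
Numerically: E[X] ≈ 6.1613.

E[X] = C(23,6)·2^(1−C(6,2)) = 100947/16384 ≈ 6.1613.


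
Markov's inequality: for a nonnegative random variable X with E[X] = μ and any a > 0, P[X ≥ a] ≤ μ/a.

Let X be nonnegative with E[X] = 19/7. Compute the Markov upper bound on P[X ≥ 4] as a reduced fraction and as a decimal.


μ = E[X] = 19/7, a = 4.
Markov: P[X ≥ 4] ≤ μ/a = (19/7)/4 = 19/28.
Numerically: ≈ 0.678571.
(Since a = 4 > μ = 2.714286, the bound 19/28 is < 1 and informative.)

P[X ≥ 4] ≤ 19/28 ≈ 0.678571.


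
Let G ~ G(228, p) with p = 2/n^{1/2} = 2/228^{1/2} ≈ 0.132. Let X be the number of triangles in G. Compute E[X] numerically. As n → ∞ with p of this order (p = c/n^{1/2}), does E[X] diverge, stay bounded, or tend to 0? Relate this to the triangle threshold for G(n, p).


Number of potential triangles: C(228, 3) = 1949476.
Each occurs with probability p³ ≈ (0.132)³ ≈ 2.32374e-03.
By linearity: E[X] = C(228, 3)·p³ ≈ 1949476 · 2.32374e-03 ≈ 4530.077.
Since α = 1/2 < 1, p = c/n^{1/2} ≫ 1/n is above the triangle threshold p ~ 1/n. Asymptotically E[X] ~ (c³/6)·n^{3(1−α)} = (2³/6)·n^{1.5} → ∞; triangles are abundant w.h.p.

E[X] ≈ 4530.077; in regime p = Θ(1/n^{1/2}) E[X] diverges (above the triangle threshold p ~ 1/n).


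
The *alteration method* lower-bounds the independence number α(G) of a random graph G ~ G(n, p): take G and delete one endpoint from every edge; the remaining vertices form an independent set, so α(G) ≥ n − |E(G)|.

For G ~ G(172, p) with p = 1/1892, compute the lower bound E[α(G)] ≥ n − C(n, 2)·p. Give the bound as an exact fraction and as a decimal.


E[|E(G)|] = C(172, 2)·p = 14706 · (1/1892) = 171/22.
E[α(G)] ≥ n − E[|E(G)|] = 172 − 171/22 = 3613/22.
Numerically: ≈ 164.227.
(This is only a lower bound; the true E[α(G)] may be larger.)

E[α(G)] ≥ 3613/22 ≈ 164.227.


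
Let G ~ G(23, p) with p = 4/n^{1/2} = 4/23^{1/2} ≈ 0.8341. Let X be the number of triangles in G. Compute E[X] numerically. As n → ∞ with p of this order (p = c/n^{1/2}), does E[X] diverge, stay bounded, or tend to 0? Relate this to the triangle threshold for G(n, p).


Number of potential triangles: C(23, 3) = 1771.
Each occurs with probability p³ ≈ (0.8341)³ ≈ 5.802140e-01.
By linearity: E[X] = C(23, 3)·p³ ≈ 1771 · 5.802140e-01 ≈ 1027.5590.
Since α = 1/2 < 1, p = c/n^{1/2} ≫ 1/n is above the triangle threshold p ~ 1/n. Asymptotically E[X] ~ (c³/6)·n^{3(1−α)} = (4³/6)·n^{1.5} → ∞; triangles are abundant w.h.p.

E[X] ≈ 1027.5590; in regime p = Θ(1/n^{1/2}) E[X] diverges (above the triangle threshold p ~ 1/n).


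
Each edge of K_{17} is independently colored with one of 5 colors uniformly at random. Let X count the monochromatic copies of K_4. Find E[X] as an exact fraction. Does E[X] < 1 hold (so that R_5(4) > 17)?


E[X] = C(17, 4) · 5^{1 − 6} = 2380 · 5^{−5} = 2380/3125.
As a reduced fraction: E[X] = 476/625 ≈ 0.7616.
Is E[X] < 1? YES.
Since E[X] < 1, there exists a 5-coloring of K_{17} with no monochromatic K_4; hence R_5(4) > 17.

E[X] = 476/625 ≈ 0.7616; E[X] < 1, so R_5(4) > 17.


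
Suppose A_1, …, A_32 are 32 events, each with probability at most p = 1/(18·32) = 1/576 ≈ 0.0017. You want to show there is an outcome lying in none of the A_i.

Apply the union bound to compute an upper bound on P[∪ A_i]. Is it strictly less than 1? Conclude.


Union bound: P[∪_{i=1}^{32} A_i] ≤ Σ_i P[A_i] ≤ 32·p = 32·(1/576) = 1/18.
Numerically: 1/18 ≈ 0.0556.
Is 1/18 < 1? YES.
Since P[∪ A_i] ≤ 1/18 < 1, the complement has P[∩ A_i^c] ≥ 1 − 1/18 = 17/18 > 0, so some outcome avoids every A_i.

32·p = 1/18 ≈ 0.0556; existence CERTIFIED by the union bound.


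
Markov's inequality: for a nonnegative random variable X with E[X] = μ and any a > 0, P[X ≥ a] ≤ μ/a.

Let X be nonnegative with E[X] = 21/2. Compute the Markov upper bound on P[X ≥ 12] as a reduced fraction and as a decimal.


μ = E[X] = 21/2, a = 12.
Markov: P[X ≥ 12] ≤ μ/a = (21/2)/12 = 7/8.
Numerically: ≈ 0.875000.
(Since a = 12 > μ = 10.500000, the bound 7/8 is < 1 and informative.)

P[X ≥ 12] ≤ 7/8 ≈ 0.875000.


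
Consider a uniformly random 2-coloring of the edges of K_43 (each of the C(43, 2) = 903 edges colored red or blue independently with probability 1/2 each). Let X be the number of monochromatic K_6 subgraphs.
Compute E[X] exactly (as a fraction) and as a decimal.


Let X = Σ_S X_S over the C(43, 6) = 6096454 subsets S of size 6, where X_S = 1 if the K_6 on S is monochromatic.
For a fixed S, the K_6 on S has C(6, 2) = 15 edges. P[all 15 edges red] = (1/2)^15, and likewise for blue, so P[monochromatic] = 2·(1/2)^15 = 2^{1 − 15} = 1/16384.
By linearity: E[X] = C(43, 6) · 2^{1 − 15} = 6096454 · 1/16384 = 3048227/8192.
Numerically: E[X] ≈ 372.098.

E[X] = C(43,6)·2^(1−C(6,2)) = 3048227/8192 ≈ 372.098.


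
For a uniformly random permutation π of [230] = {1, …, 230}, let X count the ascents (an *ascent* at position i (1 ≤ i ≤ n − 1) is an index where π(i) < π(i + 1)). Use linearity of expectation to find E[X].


Write X = Σ X_I over i = 1, …, 229, with X_I the indicator of one ascent.
There are 229 indicators.
For each fixed i, the pair (π(i), π(i+1)) is a uniformly random ordered pair of distinct values from {1, …, 230}; by symmetry P[π(i) < π(i+1)] = 1/2.
By linearity: E[X] = 229 · (1/2) = (230 − 1) · (1/2) = 229/2 ≈ 114.5000.

E[X] = 229/2 = 114.5000.


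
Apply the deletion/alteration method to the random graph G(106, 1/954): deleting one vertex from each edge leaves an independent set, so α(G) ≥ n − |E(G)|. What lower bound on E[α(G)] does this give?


E[|E(G)|] = C(106, 2)·p = 5565 · (1/954) = 35/6.
E[α(G)] ≥ n − E[|E(G)|] = 106 − 35/6 = 601/6.
Numerically: ≈ 100.1667.
(This is only a lower bound; the true E[α(G)] may be larger.)

E[α(G)] ≥ 601/6 ≈ 100.1667.


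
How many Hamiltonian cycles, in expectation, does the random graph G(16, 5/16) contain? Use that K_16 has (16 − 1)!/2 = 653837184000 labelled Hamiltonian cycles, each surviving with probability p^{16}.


K_16 has (16 − 1)!/2 = 653837184000 labelled Hamiltonian cycles.
For each such Hamiltonian cycle H, let X_H = 1 if all 16 edges of H are present in G. Then P[X_H = 1] = p^{16} = (5/16)^{16} = 152587890625/18446744073709551616.
By linearity: E[X] = Σ_H E[X_H] = 653837184000 · p^{16} = 653837184000 · 152587890625/18446744073709551616 = 97429332733154296875/18014398509481984.
Numerically: E[X] ≈ 5408.4.

E[X] = 653837184000 · (5/16)^{16} = 97429332733154296875/18014398509481984 ≈ 5408.4.


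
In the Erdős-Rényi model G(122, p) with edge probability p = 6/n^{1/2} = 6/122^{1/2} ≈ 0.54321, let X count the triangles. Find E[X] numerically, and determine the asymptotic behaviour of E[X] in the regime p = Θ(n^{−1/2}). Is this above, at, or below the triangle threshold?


Number of potential triangles: C(122, 3) = 295240.
Each occurs with probability p³ ≈ (0.54321)³ ≈ 1.6029280e-01.
By linearity: E[X] = C(122, 3)·p³ ≈ 295240 · 1.6029280e-01 ≈ 47324.84517.
Since α = 1/2 < 1, p = c/n^{1/2} ≫ 1/n is above the triangle threshold p ~ 1/n. Asymptotically E[X] ~ (c³/6)·n^{3(1−α)} = (6³/6)·n^{1.5} → ∞; triangles are abundant w.h.p.

E[X] ≈ 47324.84517; in regime p = Θ(1/n^{1/2}) E[X] diverges (above the triangle threshold p ~ 1/n).


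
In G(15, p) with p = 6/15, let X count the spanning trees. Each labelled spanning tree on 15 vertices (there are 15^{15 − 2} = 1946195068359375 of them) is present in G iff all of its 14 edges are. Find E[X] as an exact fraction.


K_15 has 15^{15 − 2} = 1946195068359375 labelled spanning trees.
For each such spanning tree H, let X_H = 1 if all 14 edges of H are present in G. Then P[X_H = 1] = p^{14} = (2/5)^{14} = 16384/6103515625.
By linearity: E[X] = Σ_H E[X_H] = 1946195068359375 · p^{14} = 1946195068359375 · 16384/6103515625 = 26121388032/5.
Numerically: E[X] ≈ 5.224e+09.

E[X] = 1946195068359375 · (2/5)^{14} = 26121388032/5 ≈ 5.224e+09.


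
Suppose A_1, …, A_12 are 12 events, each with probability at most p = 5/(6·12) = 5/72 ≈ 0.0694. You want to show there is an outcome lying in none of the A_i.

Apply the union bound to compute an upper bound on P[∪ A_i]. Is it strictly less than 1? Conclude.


Union bound: P[∪_{i=1}^{12} A_i] ≤ Σ_i P[A_i] ≤ 12·p = 12·(5/72) = 5/6.
Numerically: 5/6 ≈ 0.8333.
Is 5/6 < 1? YES.
Since P[∪ A_i] ≤ 5/6 < 1, the complement has P[∩ A_i^c] ≥ 1 − 5/6 = 1/6 > 0, so some outcome avoids every A_i.

12·p = 5/6 ≈ 0.8333; existence CERTIFIED by the union bound.


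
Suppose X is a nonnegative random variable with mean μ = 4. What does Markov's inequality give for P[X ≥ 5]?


μ = E[X] = 4, a = 5.
Markov: P[X ≥ 5] ≤ μ/a = (4)/5 = 4/5.
Numerically: ≈ 0.800.
(Since a = 5 > μ = 4.000, the bound 4/5 is < 1 and informative.)

P[X ≥ 5] ≤ 4/5 ≈ 0.800.


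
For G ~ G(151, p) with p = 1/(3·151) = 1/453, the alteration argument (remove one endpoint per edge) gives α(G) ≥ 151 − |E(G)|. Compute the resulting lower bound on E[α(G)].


E[|E(G)|] = C(151, 2)·p = 11325 · (1/453) = 25.
E[α(G)] ≥ n − E[|E(G)|] = 151 − 25 = 126.
Numerically: ≈ 126.0000.
(This is only a lower bound; the true E[α(G)] may be larger.)

E[α(G)] ≥ 126 ≈ 126.0000.


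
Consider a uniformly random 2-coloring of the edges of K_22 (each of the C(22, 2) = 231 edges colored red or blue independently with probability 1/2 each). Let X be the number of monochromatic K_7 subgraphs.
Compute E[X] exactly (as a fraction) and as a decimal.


Let X = Σ_S X_S over the C(22, 7) = 170544 subsets S of size 7, where X_S = 1 if the K_7 on S is monochromatic.
For a fixed S, the K_7 on S has C(7, 2) = 21 edges. P[all 21 edges red] = (1/2)^21, and likewise for blue, so P[monochromatic] = 2·(1/2)^21 = 2^{1 − 21} = 1/1048576.
By linearity: E[X] = C(22, 7) · 2^{1 − 21} = 170544 · 1/1048576 = 10659/65536.
Numerically: E[X] ≈ 0.163.

E[X] = C(22,7)·2^(1−C(7,2)) = 10659/65536 ≈ 0.163.


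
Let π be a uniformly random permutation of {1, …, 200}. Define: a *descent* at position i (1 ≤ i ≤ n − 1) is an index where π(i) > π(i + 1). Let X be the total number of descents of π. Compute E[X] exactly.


Write X = Σ X_I over i = 1, …, 199, with X_I the indicator of one descent.
There are 199 indicators.
For each fixed i, the pair (π(i), π(i+1)) is a uniformly random ordered pair of distinct values from {1, …, 200}; by symmetry P[π(i) > π(i+1)] = 1/2.
By linearity: E[X] = 199 · (1/2) = (200 − 1) · (1/2) = 199/2 ≈ 99.500000.

E[X] = 199/2 = 99.500000.


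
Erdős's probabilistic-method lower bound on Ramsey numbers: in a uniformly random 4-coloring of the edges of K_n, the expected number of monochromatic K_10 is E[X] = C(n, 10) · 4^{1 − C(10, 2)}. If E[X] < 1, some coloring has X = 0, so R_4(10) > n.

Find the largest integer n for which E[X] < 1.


We need C(n, 10) · 4^{1 − 45} < 1, i.e. C(n, 10) < 4^{45 − 1} = 309485009821345068724781056.
Check values of n near the boundary:
  n = 2022: C(2022, 10) = 307870445231474093395937796; 307870445231474093395937796 < 309485009821345068724781056? YES
  n = 2023: C(2023, 10) = 309399856285778485315440716; 309399856285778485315440716 < 309485009821345068724781056? YES
  n = 2024: C(2024, 10) = 310936101848269937576192656; 310936101848269937576192656 < 309485009821345068724781056? NO
  n = 2025: C(2025, 10) = 312479209053472269772600560; 312479209053472269772600560 < 309485009821345068724781056? NO
The largest n with C(n, 10) < 309485009821345068724781056 is n = 2023 (where E[X] = 77349964071444621328860179/77371252455336267181195264 ≈ 1.000). Hence R_4(10) > 2023, i.e. R_4(10) ≥ 2024.

Largest n = 2023; hence R_4(10) > 2023.
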